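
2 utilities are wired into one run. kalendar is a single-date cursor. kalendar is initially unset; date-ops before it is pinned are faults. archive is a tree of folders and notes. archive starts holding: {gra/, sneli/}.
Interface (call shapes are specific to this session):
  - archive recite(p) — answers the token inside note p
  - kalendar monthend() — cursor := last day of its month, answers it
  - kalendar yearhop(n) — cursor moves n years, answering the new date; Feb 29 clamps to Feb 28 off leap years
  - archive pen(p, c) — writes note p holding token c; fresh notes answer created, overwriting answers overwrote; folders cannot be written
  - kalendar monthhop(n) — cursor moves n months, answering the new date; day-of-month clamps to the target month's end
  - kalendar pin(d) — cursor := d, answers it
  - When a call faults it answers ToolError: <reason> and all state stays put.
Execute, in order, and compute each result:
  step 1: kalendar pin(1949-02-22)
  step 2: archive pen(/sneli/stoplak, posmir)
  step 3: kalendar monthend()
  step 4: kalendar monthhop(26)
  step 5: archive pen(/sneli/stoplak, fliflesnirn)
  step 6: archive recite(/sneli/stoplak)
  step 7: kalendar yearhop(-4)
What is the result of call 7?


Using kalendar pin(d=1949-02-22), giving 1949-02-22.
Now I run archive pen(p=/sneli/stoplak, c=posmir), — result: created.
I invoke kalendar monthend(), giving 1949-02-28.
Invoking kalendar monthhop(n=26), and observe 1951-04-28.
Then archive pen(p=/sneli/stoplak, c=fliflesnirn), giving overwrote.
I try archive recite(p=/sneli/stoplak), and get fliflesnirn.
I call kalendar yearhop(n=-4), and observe 1947-04-28.

Answer: 1947-04-28


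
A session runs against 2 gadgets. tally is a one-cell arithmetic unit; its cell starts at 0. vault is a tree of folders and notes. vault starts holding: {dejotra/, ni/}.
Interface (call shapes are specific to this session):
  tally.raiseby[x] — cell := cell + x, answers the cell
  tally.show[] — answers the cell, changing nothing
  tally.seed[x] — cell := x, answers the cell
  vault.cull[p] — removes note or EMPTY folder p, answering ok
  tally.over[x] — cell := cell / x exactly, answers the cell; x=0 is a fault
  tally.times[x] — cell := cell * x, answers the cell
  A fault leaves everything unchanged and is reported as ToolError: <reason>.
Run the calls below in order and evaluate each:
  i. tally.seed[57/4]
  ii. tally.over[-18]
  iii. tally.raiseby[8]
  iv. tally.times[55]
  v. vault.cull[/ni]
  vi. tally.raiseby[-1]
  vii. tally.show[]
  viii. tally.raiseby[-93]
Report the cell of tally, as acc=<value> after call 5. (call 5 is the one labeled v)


Answer: acc=9515/24

Derivation:
CALL tally.seed[x→57/4]
RET  57/4
CALL tally.over[x→-18]
RET  -19/24
CALL tally.raiseby[x→8]
RET  173/24
CALL tally.times[x→55]
RET  9515/24
CALL vault.cull[p→/ni]
RET  ok
CALL tally.raiseby[x→-1]
RET  9491/24
CALL tally.show[]
RET  9491/24
CALL tally.raiseby[x→-93]
RET  7259/24


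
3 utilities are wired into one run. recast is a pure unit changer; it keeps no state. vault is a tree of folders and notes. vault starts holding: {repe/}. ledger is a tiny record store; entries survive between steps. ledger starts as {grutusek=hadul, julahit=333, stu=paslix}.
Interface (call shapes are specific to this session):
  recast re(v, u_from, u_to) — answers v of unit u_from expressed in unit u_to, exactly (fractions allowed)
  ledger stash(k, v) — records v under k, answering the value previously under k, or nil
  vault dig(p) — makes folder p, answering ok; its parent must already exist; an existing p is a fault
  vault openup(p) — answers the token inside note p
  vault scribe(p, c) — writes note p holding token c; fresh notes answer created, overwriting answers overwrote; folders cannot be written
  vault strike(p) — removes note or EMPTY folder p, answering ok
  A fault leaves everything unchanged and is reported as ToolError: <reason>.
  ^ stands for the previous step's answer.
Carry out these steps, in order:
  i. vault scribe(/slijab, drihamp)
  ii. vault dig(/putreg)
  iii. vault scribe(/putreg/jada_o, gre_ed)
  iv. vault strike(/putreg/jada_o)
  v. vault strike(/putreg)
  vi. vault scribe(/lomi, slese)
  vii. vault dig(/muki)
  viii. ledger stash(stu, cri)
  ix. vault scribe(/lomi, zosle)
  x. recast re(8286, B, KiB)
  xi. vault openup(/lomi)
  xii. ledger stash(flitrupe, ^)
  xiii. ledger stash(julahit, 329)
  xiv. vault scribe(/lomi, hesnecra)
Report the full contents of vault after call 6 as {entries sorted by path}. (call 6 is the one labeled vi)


Act: vault scribe[p='/slijab'; c='drihamp']
Obs: created
Act: vault dig[p='/putreg']
Obs: ok
Act: vault scribe[p='/putreg/jada_o'; c='gre_ed']
Obs: created
Act: vault strike[p='/putreg/jada_o']
Obs: ok
Act: vault strike[p='/putreg']
Obs: ok
Act: vault scribe[p='/lomi'; c='slese']
Obs: created
Act: vault dig[p='/muki']
Obs: ok
Act: ledger stash[k='stu'; v='cri']
Obs: paslix
Act: vault scribe[p='/lomi'; c='zosle']
Obs: overwrote
Act: recast re[v='8286'; u_from='B'; u_to='KiB']
Obs: 4143/512
Act: vault openup[p='/lomi']
Obs: zosle
Act: ledger stash[k='flitrupe'; v='^']
Obs: nil
Act: ledger stash[k='julahit'; v='329']
Obs: 333
Act: vault scribe[p='/lomi'; c='hesnecra']
Obs: overwrote

Answer: {lomi=slese, repe/, slijab=drihamp}


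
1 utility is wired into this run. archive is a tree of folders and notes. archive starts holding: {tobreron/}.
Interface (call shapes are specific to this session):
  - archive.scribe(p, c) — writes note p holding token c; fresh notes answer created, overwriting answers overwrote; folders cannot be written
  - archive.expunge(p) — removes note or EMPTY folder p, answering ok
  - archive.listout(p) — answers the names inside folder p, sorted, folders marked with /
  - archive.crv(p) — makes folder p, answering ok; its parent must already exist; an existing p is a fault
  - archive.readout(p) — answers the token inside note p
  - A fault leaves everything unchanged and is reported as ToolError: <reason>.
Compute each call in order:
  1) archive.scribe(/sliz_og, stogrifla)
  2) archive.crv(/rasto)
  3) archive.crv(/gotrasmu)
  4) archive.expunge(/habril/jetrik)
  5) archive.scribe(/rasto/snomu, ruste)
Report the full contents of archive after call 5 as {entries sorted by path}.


Answer: {gotrasmu/, rasto/, rasto/snomu=ruste, sliz_og=stogrifla, tobreron/}

Derivation:
Invoking archive.scribe using p: /sliz_og, c: stogrifla, and see created.
Next I call archive.crv using p: /rasto: ok.
I use archive.crv using p: /gotrasmu, giving ok.
Next I call archive.expunge using p: /habril/jetrik, and see ToolError: not found.
Calling archive.scribe using p: /rasto/snomu, c: ruste, and observe created.


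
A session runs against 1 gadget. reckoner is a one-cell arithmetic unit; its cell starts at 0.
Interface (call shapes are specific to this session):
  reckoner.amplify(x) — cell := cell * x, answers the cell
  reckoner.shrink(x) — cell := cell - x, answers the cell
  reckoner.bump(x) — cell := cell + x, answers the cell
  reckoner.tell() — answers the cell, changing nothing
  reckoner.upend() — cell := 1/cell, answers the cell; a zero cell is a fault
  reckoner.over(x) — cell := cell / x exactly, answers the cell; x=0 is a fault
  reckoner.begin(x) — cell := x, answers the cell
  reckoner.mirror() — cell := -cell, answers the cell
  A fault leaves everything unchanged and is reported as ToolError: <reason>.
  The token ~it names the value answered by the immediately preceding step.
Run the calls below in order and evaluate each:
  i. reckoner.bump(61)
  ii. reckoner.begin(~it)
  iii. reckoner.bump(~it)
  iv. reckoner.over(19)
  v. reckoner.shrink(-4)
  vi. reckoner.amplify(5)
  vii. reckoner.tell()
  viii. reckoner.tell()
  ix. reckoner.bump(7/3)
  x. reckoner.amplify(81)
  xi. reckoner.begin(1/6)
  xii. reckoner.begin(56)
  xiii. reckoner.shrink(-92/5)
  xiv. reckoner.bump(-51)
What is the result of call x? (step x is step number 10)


Answer: 83781/19

Derivation:
# bump(x→61) ~> 61
# begin(x→~it) ~> 61
# bump(x→~it) ~> 122
# over(x→19) ~> 122/19
# shrink(x→-4) ~> 198/19
# amplify(x→5) ~> 990/19
# tell() ~> 990/19
# tell() ~> 990/19
# bump(x→7/3) ~> 3103/57
# amplify(x→81) ~> 83781/19
# begin(x→1/6) ~> 1/6
# begin(x→56) ~> 56
# shrink(x→-92/5) ~> 372/5
# bump(x→-51) ~> 117/5


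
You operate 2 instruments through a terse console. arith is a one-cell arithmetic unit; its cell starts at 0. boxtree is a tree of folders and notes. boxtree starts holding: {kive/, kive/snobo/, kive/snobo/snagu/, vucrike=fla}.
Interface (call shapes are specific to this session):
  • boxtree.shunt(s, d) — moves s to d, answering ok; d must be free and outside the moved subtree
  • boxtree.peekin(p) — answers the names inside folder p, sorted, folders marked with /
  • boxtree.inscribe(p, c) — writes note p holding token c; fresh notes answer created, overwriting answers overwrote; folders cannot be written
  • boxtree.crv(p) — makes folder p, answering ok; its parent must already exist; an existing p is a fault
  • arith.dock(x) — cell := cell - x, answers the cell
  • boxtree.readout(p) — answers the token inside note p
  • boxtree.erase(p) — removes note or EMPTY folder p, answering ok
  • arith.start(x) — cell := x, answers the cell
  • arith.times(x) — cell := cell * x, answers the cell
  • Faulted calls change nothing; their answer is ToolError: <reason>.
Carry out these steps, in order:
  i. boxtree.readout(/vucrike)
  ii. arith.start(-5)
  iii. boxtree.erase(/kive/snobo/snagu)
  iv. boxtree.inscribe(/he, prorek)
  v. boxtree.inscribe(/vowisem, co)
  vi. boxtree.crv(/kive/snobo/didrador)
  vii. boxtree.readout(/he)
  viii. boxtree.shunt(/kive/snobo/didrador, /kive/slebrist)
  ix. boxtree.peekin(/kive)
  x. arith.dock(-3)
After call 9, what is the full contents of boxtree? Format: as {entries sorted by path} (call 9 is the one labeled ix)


Answer: {he=prorek, kive/, kive/slebrist/, kive/snobo/, vowisem=co, vucrike=fla}

Derivation:
>>> readout p=/vucrike
= fla
>>> start x=-5
= -5
>>> erase p=/kive/snobo/snagu
= ok
>>> inscribe p=/he c=prorek
= created
>>> inscribe p=/vowisem c=co
= created
>>> crv p=/kive/snobo/didrador
= ok
>>> readout p=/he
= prorek
>>> shunt s=/kive/snobo/didrador d=/kive/slebrist
= ok
>>> peekin p=/kive
= [slebrist/, snobo/]
>>> dock x=-3
= -2


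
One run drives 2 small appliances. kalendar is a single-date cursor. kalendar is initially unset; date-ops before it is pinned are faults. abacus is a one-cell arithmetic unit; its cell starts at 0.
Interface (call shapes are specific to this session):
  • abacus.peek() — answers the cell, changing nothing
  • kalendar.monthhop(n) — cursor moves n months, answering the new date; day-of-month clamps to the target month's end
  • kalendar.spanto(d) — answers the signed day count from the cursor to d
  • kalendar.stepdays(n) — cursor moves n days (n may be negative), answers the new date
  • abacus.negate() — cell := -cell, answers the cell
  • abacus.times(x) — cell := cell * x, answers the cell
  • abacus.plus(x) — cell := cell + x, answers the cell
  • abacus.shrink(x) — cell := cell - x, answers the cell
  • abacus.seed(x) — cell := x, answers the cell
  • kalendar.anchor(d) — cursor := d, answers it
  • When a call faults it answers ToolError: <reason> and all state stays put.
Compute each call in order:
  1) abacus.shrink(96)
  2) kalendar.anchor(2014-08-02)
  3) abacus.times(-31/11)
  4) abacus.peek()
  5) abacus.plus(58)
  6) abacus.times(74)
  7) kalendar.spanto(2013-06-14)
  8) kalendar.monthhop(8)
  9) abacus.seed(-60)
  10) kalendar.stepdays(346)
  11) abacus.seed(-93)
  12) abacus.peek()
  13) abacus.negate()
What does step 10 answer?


Answer: 2016-03-13

Derivation:
Then shrink passing x='96', → -96.
Invoking anchor passing d='2014-08-02', yielding 2014-08-02.
I invoke times passing x='-31/11', → 2976/11.
I use peek, giving 2976/11.
Now I run plus passing x='58', and observe 3614/11.
I invoke times passing x='74', and get 267436/11.
I try spanto passing d='2013-06-14', and see -414.
Then monthhop passing n='8', which returns 2015-04-02.
I use seed passing x='-60', — result: -60.
Invoking stepdays passing n='346', yielding 2016-03-13.
I run seed passing x='-93', and get -93.
Then peek(), — result: -93.
I use negate(), giving 93.


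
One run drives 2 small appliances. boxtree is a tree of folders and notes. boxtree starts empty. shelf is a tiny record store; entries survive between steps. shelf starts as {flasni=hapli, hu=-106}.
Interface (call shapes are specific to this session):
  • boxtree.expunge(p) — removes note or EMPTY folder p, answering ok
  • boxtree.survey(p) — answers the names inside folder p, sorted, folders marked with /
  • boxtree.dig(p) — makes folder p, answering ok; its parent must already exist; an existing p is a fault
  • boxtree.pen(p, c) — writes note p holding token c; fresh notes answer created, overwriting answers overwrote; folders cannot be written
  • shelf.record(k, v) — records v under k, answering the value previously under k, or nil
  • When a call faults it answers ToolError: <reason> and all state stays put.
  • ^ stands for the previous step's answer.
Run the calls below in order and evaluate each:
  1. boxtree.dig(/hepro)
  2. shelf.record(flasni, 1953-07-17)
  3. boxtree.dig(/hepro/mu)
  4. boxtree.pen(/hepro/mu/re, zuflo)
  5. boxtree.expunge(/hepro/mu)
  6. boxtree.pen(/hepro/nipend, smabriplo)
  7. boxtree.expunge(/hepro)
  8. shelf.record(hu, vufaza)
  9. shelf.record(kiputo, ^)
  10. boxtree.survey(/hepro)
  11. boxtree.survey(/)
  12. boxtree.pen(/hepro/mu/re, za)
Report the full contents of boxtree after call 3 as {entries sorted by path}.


// boxtree.dig(p: /hepro) == ok
// shelf.record(k: flasni, v: 1953-07-17) == hapli
// boxtree.dig(p: /hepro/mu) == ok
// boxtree.pen(p: /hepro/mu/re, c: zuflo) == created
// boxtree.expunge(p: /hepro/mu) == ToolError: not empty
// boxtree.pen(p: /hepro/nipend, c: smabriplo) == created
// boxtree.expunge(p: /hepro) == ToolError: not empty
// shelf.record(k: hu, v: vufaza) == -106
// shelf.record(k: kiputo, v: ^) == nil
// boxtree.survey(p: /hepro) == [mu/, nipend]
// boxtree.survey(p: /) == [hepro/]
// boxtree.pen(p: /hepro/mu/re, c: za) == overwrote

Answer: {hepro/, hepro/mu/}


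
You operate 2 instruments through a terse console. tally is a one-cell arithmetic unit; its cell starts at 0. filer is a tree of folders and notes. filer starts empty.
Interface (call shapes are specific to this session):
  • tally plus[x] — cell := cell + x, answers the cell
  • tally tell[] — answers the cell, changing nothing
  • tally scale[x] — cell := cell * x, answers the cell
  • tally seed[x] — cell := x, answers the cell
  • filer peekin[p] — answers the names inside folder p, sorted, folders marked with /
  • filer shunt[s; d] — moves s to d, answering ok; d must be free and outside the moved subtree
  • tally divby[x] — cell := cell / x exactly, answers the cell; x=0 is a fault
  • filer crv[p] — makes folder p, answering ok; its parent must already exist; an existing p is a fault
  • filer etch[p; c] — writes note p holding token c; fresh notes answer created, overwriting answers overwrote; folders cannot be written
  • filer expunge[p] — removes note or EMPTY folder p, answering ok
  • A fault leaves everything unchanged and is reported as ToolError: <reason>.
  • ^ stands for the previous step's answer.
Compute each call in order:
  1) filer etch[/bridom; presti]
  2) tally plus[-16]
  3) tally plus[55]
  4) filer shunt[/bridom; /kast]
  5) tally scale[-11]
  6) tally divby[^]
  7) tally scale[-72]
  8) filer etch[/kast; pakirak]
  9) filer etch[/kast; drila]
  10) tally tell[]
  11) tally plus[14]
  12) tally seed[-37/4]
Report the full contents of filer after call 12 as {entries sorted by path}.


Answer: {kast=drila}

Derivation:
Step: filer etch[p=/bridom; c=presti]
Result: created
Step: tally plus[x=-16]
Result: -16
Step: tally plus[x=55]
Result: 39
Step: filer shunt[s=/bridom; d=/kast]
Result: ok
Step: tally scale[x=-11]
Result: -429
Step: tally divby[x=^]
Result: 1
Step: tally scale[x=-72]
Result: -72
Step: filer etch[p=/kast; c=pakirak]
Result: overwrote
Step: filer etch[p=/kast; c=drila]
Result: overwrote
Step: tally tell[]
Result: -72
Step: tally plus[x=14]
Result: -58
Step: tally seed[x=-37/4]
Result: -37/4


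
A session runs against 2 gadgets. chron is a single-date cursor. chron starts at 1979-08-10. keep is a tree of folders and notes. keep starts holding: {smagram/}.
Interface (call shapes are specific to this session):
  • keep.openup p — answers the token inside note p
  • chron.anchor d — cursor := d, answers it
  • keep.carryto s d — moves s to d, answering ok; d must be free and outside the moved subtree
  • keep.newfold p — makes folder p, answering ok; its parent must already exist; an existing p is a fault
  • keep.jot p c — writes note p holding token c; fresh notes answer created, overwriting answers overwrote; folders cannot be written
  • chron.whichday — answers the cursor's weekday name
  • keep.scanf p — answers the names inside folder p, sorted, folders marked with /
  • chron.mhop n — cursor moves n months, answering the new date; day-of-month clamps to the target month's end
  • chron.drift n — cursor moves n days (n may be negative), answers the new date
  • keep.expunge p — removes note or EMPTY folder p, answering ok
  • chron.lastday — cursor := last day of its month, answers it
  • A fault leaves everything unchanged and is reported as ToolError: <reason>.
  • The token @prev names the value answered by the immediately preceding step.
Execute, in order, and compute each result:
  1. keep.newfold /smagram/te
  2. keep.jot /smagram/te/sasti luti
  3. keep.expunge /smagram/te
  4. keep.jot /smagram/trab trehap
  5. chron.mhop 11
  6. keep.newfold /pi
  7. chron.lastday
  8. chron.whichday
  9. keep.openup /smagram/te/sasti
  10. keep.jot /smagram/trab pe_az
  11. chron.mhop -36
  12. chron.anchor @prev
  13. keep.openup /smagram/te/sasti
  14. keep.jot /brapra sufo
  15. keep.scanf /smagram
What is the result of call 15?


Now I run newfold(p='/smagram/te'), and observe ok.
Invoking jot(p='/smagram/te/sasti', c='luti'), and observe created.
Now I run expunge(p='/smagram/te'): ToolError: not empty.
Calling jot(p='/smagram/trab', c='trehap'), yielding created.
Now I run mhop(n='11'), yielding 1980-07-10.
Next I call newfold(p='/pi'), and observe ok.
I invoke lastday(), giving 1980-07-31.
I invoke whichday(), yielding Thursday.
I call openup(p='/smagram/te/sasti'), which returns luti.
Calling jot(p='/smagram/trab', c='pe_az'), and see overwrote.
I run mhop(n='-36'), → 1977-07-31.
I try anchor(d='@prev'), and get 1977-07-31.
Invoking openup(p='/smagram/te/sasti'), → luti.
I invoke jot(p='/brapra', c='sufo'), → created.
I try scanf(p='/smagram'), giving [te/, trab].

Answer: [te/, trab]


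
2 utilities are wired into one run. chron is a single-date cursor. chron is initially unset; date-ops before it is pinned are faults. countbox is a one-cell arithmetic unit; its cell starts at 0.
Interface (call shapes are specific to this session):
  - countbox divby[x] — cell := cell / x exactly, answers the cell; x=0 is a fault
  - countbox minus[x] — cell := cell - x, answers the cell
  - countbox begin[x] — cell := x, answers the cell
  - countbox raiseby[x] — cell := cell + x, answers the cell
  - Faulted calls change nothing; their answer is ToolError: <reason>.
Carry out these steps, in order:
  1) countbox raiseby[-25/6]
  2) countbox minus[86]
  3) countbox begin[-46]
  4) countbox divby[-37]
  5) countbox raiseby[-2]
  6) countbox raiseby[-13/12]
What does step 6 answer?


>> countbox raiseby(x→-25/6)
<< -25/6
>> countbox minus(x→86)
<< -541/6
>> countbox begin(x→-46)
<< -46
>> countbox divby(x→-37)
<< 46/37
>> countbox raiseby(x→-2)
<< -28/37
>> countbox raiseby(x→-13/12)
<< -817/444

Answer: -817/444


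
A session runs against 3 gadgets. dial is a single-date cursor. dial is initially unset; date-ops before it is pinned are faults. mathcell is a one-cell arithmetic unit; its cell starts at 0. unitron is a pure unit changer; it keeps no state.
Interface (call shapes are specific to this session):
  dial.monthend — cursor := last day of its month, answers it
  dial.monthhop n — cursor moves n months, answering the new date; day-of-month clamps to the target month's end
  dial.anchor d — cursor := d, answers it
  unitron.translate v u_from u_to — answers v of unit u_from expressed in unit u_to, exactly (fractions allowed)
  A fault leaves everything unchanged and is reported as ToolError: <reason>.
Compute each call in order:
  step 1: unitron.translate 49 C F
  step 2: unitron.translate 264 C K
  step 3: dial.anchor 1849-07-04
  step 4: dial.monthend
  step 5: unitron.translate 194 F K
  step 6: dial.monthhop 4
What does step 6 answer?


Answer: 1849-11-30

Derivation:
-> translate(v: 49, u_from: C, u_to: F)
<- 601/5
-> translate(v: 264, u_from: C, u_to: K)
<- 10743/20
-> anchor(d: 1849-07-04)
<- 1849-07-04
-> monthend()
<- 1849-07-31
-> translate(v: 194, u_from: F, u_to: K)
<- 7263/20
-> monthhop(n: 4)
<- 1849-11-30


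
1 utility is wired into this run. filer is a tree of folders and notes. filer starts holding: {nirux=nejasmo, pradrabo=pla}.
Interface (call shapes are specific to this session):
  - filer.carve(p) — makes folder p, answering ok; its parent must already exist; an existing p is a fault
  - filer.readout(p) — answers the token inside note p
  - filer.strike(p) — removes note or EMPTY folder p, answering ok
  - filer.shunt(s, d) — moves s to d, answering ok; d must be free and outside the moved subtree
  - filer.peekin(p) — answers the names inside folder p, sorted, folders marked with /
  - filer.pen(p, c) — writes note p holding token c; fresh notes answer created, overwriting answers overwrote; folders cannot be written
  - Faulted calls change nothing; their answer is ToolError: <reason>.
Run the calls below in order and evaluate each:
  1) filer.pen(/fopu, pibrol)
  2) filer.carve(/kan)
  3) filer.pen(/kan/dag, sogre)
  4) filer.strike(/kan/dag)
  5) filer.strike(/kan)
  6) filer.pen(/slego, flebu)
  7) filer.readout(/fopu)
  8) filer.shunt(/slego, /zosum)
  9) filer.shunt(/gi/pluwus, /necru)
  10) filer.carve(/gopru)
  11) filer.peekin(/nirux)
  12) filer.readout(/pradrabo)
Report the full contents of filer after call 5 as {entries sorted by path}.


;; filer.pen(p: /fopu, c: pibrol) ~> created
;; filer.carve(p: /kan) ~> ok
;; filer.pen(p: /kan/dag, c: sogre) ~> created
;; filer.strike(p: /kan/dag) ~> ok
;; filer.strike(p: /kan) ~> ok
;; filer.pen(p: /slego, c: flebu) ~> created
;; filer.readout(p: /fopu) ~> pibrol
;; filer.shunt(s: /slego, d: /zosum) ~> ok
;; filer.shunt(s: /gi/pluwus, d: /necru) ~> ToolError: not found
;; filer.carve(p: /gopru) ~> ok
;; filer.peekin(p: /nirux) ~> ToolError: not a directory
;; filer.readout(p: /pradrabo) ~> pla

Answer: {fopu=pibrol, nirux=nejasmo, pradrabo=pla}


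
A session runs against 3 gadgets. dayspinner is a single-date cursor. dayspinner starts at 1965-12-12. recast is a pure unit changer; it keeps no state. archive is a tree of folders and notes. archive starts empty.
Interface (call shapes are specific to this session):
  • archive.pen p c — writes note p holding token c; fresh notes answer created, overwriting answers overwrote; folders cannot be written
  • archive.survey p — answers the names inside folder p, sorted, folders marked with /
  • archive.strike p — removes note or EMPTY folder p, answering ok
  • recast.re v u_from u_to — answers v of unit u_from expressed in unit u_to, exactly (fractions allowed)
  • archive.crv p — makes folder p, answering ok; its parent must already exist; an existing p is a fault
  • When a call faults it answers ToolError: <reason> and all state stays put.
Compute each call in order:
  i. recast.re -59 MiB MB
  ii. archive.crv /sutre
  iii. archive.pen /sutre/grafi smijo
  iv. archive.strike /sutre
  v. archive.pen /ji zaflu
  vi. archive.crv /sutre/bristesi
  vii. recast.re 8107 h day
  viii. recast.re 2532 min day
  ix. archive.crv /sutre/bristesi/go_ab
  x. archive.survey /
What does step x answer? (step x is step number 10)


==> recast.re(v: -59, u_from: MiB, u_to: MB)
<== -966656/15625
==> archive.crv(p: /sutre)
<== ok
==> archive.pen(p: /sutre/grafi, c: smijo)
<== created
==> archive.strike(p: /sutre)
<== ToolError: not empty
==> archive.pen(p: /ji, c: zaflu)
<== created
==> archive.crv(p: /sutre/bristesi)
<== ok
==> recast.re(v: 8107, u_from: h, u_to: day)
<== 8107/24
==> recast.re(v: 2532, u_from: min, u_to: day)
<== 211/120
==> archive.crv(p: /sutre/bristesi/go_ab)
<== ok
==> archive.survey(p: /)
<== [ji, sutre/]

Answer: [ji, sutre/]


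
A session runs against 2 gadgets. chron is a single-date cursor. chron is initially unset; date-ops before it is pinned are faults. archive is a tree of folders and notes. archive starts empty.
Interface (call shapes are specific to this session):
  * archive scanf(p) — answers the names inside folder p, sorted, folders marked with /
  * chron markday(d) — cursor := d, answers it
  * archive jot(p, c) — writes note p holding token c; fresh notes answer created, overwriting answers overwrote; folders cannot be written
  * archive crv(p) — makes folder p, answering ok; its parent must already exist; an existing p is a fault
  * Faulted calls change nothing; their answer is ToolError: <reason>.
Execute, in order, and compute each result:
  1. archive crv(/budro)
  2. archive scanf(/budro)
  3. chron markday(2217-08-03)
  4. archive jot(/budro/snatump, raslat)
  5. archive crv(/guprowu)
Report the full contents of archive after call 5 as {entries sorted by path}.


Answer: {budro/, budro/snatump=raslat, guprowu/}

Derivation:
→ archive crv(p→/budro)
← ok
→ archive scanf(p→/budro)
← []
→ chron markday(d→2217-08-03)
← 2217-08-03
→ archive jot(p→/budro/snatump, c→raslat)
← created
→ archive crv(p→/guprowu)
← ok


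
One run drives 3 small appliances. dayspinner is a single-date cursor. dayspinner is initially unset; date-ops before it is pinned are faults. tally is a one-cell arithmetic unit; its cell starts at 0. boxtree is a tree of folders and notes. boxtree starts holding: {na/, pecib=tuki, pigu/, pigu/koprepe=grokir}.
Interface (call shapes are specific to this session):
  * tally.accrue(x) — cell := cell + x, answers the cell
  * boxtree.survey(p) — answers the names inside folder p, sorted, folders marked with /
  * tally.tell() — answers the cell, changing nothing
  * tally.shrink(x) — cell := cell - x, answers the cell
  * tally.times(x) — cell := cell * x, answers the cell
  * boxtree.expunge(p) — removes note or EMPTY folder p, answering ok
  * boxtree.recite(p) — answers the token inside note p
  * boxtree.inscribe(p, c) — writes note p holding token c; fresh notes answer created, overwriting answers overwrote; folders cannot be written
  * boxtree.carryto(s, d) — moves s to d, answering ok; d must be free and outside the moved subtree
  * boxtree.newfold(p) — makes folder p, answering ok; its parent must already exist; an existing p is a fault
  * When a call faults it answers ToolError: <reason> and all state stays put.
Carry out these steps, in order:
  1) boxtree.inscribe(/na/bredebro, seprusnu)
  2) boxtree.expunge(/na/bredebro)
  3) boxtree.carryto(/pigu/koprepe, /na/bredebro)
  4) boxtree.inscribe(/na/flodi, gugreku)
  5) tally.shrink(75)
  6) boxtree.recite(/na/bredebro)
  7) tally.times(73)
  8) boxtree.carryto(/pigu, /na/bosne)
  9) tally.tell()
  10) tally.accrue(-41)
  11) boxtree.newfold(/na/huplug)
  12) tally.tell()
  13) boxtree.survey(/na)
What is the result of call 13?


>> inscribe(p: /na/bredebro, c: seprusnu)
<< created
>> expunge(p: /na/bredebro)
<< ok
>> carryto(s: /pigu/koprepe, d: /na/bredebro)
<< ok
>> inscribe(p: /na/flodi, c: gugreku)
<< created
>> shrink(x: 75)
<< -75
>> recite(p: /na/bredebro)
<< grokir
>> times(x: 73)
<< -5475
>> carryto(s: /pigu, d: /na/bosne)
<< ok
>> tell()
<< -5475
>> accrue(x: -41)
<< -5516
>> newfold(p: /na/huplug)
<< ok
>> tell()
<< -5516
>> survey(p: /na)
<< [bosne/, bredebro, flodi, huplug/]

Answer: [bosne/, bredebro, flodi, huplug/]


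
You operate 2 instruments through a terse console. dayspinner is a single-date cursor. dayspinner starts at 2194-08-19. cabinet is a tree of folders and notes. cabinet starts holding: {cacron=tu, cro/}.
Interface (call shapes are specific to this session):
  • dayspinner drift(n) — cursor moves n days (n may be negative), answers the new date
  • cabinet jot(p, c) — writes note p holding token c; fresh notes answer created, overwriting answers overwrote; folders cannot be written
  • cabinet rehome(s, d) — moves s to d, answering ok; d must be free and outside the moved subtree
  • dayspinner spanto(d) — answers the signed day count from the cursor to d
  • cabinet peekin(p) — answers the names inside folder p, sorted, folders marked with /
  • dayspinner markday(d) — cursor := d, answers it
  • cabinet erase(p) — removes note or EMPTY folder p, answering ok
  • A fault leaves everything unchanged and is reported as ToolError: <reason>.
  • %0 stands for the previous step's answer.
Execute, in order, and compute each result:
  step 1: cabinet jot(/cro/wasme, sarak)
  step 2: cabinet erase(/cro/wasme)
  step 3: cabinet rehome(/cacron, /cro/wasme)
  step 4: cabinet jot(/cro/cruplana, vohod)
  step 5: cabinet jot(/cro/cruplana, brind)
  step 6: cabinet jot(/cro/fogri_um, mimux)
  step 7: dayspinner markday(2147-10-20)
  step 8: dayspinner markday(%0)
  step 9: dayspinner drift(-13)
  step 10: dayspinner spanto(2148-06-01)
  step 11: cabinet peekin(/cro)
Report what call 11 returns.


Now I run cabinet jot passing /cro/wasme, sarak, which returns created.
Using cabinet erase passing /cro/wasme, yielding ok.
I invoke cabinet rehome passing /cacron, /cro/wasme, which returns ok.
Next I call cabinet jot passing /cro/cruplana, vohod, which returns created.
Using cabinet jot passing /cro/cruplana, brind, giving overwrote.
I use cabinet jot passing /cro/fogri_um, mimux, and see created.
I use dayspinner markday passing 2147-10-20, → 2147-10-20.
I try dayspinner markday passing %0, and observe 2147-10-20.
Calling dayspinner drift passing -13: 2147-10-07.
I call dayspinner spanto passing 2148-06-01, and see 238.
Calling cabinet peekin passing /cro, and see [cruplana, fogri_um, wasme].

Answer: [cruplana, fogri_um, wasme]


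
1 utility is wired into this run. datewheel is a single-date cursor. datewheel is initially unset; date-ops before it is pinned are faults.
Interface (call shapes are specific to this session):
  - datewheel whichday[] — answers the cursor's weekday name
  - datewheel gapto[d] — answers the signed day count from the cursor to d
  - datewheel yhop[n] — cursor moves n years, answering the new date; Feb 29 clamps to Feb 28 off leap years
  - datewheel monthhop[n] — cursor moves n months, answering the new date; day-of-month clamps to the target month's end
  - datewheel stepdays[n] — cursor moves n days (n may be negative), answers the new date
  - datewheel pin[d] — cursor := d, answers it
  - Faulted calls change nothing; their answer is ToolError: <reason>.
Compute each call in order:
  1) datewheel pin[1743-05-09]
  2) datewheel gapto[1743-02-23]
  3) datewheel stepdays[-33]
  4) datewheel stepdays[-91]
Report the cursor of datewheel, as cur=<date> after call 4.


Answer: cur=1743-01-05

Derivation:
>> datewheel pin(1743-05-09)
<< 1743-05-09
>> datewheel gapto(1743-02-23)
<< -75
>> datewheel stepdays(-33)
<< 1743-04-06
>> datewheel stepdays(-91)
<< 1743-01-05


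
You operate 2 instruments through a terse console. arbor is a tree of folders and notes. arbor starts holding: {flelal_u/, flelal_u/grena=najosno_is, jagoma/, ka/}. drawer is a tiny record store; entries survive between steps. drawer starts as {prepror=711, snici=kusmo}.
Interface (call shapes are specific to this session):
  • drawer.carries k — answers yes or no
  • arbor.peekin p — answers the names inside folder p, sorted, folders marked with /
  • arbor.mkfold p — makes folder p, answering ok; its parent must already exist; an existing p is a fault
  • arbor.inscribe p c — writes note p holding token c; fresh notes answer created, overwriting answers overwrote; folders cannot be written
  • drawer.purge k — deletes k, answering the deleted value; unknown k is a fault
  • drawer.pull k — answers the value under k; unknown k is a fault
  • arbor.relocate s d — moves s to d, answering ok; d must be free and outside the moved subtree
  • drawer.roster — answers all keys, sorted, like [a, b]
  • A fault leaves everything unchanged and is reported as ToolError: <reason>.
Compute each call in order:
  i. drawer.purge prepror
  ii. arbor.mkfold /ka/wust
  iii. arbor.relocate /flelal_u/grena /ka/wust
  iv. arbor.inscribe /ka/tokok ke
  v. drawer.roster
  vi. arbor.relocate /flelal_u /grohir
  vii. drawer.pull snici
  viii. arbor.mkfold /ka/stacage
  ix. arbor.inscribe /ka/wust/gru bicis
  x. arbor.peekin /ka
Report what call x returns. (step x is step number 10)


Answer: [stacage/, tokok, wust/]

Derivation:
Then drawer.purge passing prepror: 711.
I run arbor.mkfold passing /ka/wust, giving ok.
Now I run arbor.relocate passing /flelal_u/grena, /ka/wust: ToolError: exists.
I use arbor.inscribe passing /ka/tokok, ke, — result: created.
Invoking drawer.roster(), giving [snici].
Calling arbor.relocate passing /flelal_u, /grohir, yielding ok.
I call drawer.pull passing snici, and get kusmo.
Next I call arbor.mkfold passing /ka/stacage, and get ok.
I try arbor.inscribe passing /ka/wust/gru, bicis, and observe created.
Using arbor.peekin passing /ka, → [stacage/, tokok, wust/].


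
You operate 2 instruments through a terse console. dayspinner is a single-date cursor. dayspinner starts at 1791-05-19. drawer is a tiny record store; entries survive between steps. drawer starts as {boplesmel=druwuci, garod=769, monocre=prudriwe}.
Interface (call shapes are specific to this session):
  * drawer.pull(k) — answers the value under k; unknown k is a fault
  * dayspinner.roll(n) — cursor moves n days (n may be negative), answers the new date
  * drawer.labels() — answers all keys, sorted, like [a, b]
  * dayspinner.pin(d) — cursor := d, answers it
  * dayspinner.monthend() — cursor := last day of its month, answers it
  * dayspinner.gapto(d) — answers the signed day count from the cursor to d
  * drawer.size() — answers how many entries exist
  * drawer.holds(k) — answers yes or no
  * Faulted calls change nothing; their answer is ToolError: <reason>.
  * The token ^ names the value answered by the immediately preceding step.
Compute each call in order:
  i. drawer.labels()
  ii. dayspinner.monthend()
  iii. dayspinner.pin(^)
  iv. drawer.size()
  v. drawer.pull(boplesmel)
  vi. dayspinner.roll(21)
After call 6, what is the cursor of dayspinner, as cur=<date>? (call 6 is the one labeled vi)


% drawer.labels
[out] [boplesmel, garod, monocre]
% dayspinner.monthend
[out] 1791-05-31
% dayspinner.pin d='^'
[out] 1791-05-31
% drawer.size
[out] 3
% drawer.pull k='boplesmel'
[out] druwuci
% dayspinner.roll n='21'
[out] 1791-06-21

Answer: cur=1791-06-21


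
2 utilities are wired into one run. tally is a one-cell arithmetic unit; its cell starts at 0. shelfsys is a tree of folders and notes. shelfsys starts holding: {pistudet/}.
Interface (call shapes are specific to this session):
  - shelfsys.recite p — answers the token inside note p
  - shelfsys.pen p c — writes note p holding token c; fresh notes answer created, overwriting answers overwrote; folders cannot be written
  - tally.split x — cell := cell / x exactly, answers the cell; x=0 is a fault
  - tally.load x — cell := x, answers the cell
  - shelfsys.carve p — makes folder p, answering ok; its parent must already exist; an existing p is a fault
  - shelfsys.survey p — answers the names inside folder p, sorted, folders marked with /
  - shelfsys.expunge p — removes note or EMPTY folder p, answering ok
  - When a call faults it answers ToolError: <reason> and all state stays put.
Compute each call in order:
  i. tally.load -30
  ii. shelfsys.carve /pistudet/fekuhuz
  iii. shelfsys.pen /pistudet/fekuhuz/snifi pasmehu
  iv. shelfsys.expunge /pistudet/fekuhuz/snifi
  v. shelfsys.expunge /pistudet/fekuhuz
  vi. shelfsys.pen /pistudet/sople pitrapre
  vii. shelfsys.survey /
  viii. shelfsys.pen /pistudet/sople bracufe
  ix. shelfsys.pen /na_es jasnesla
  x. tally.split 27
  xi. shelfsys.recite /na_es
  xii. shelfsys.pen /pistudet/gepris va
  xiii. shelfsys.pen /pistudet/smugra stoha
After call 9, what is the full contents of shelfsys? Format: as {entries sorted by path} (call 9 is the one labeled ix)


>>> load x→-30
:: -30
>>> carve p→/pistudet/fekuhuz
:: ok
>>> pen p→/pistudet/fekuhuz/snifi c→pasmehu
:: created
>>> expunge p→/pistudet/fekuhuz/snifi
:: ok
>>> expunge p→/pistudet/fekuhuz
:: ok
>>> pen p→/pistudet/sople c→pitrapre
:: created
>>> survey p→/
:: [pistudet/]
>>> pen p→/pistudet/sople c→bracufe
:: overwrote
>>> pen p→/na_es c→jasnesla
:: created
>>> split x→27
:: -10/9
>>> recite p→/na_es
:: jasnesla
>>> pen p→/pistudet/gepris c→va
:: created
>>> pen p→/pistudet/smugra c→stoha
:: created

Answer: {na_es=jasnesla, pistudet/, pistudet/sople=bracufe}


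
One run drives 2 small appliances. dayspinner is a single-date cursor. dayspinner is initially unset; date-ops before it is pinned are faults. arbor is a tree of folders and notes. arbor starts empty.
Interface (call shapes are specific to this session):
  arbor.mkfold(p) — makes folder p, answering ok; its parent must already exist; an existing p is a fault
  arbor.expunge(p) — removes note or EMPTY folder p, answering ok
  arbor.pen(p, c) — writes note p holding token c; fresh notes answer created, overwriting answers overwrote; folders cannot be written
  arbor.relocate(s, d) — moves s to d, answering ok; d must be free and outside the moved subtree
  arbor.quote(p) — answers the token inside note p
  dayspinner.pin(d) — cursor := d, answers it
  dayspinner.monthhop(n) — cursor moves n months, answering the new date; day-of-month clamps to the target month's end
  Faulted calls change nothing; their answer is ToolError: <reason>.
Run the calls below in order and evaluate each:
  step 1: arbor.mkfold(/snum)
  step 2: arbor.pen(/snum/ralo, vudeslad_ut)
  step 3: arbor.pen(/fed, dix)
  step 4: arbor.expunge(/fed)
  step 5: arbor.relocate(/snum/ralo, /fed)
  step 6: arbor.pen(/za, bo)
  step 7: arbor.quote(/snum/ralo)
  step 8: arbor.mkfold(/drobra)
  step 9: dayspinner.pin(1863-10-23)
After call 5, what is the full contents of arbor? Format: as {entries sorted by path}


Now I run mkfold using p='/snum', yielding ok.
Invoking pen using p='/snum/ralo', c='vudeslad_ut', — result: created.
I try pen using p='/fed', c='dix': created.
Then expunge using p='/fed', which returns ok.
Using relocate using s='/snum/ralo', d='/fed': ok.
I call pen using p='/za', c='bo', and get created.
I try quote using p='/snum/ralo': ToolError: not found.
I call mkfold using p='/drobra', — result: ok.
Now I run pin using d='1863-10-23', yielding 1863-10-23.

Answer: {fed=vudeslad_ut, snum/}


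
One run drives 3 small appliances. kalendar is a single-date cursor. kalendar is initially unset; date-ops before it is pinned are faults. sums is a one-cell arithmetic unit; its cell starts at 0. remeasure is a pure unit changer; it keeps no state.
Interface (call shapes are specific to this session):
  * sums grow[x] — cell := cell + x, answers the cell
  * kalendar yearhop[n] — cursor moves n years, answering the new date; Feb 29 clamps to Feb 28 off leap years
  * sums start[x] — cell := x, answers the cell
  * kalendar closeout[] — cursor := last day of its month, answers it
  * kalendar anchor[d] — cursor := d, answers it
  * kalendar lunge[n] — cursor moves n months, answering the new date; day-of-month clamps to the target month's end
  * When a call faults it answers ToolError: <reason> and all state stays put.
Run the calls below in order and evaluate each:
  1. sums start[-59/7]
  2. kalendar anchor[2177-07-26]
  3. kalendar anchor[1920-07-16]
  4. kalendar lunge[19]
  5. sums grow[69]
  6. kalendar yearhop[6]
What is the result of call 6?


-> sums start(x: -59/7)
<- -59/7
-> kalendar anchor(d: 2177-07-26)
<- 2177-07-26
-> kalendar anchor(d: 1920-07-16)
<- 1920-07-16
-> kalendar lunge(n: 19)
<- 1922-02-16
-> sums grow(x: 69)
<- 424/7
-> kalendar yearhop(n: 6)
<- 1928-02-16

Answer: 1928-02-16
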